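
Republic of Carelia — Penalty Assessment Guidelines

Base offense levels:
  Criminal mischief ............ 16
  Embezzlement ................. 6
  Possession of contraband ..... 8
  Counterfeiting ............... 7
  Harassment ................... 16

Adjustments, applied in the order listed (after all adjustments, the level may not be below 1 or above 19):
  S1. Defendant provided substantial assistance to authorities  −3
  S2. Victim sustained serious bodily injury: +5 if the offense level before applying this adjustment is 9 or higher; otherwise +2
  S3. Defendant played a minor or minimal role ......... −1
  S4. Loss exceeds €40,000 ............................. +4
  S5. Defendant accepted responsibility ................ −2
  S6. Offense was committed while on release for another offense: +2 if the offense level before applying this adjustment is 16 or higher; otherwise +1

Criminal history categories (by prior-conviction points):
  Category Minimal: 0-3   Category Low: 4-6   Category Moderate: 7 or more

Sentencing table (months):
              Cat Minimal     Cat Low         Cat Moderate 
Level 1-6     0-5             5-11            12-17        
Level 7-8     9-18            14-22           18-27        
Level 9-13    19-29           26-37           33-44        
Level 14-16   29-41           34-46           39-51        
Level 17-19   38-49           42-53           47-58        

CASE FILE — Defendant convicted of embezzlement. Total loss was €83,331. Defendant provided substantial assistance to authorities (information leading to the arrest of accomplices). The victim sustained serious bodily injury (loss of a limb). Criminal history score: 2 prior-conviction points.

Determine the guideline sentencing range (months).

Base offense level for embezzlement: 6.
S1 applies: 6 − 3 = 3.
S2 applies (level before this adjustment is 3 < 9, so +2): 3 + 2 = 5.
S3 does not apply.
S4 applies: 5 + 4 = 9.
S6 does not apply.
Final offense level: 9.
Criminal history: 2 prior points → Category Minimal (0-3).
Level 9 falls in the 9-13 band.
Grid: Level 9-13 × Category Minimal = 19-29 months.

19-29 months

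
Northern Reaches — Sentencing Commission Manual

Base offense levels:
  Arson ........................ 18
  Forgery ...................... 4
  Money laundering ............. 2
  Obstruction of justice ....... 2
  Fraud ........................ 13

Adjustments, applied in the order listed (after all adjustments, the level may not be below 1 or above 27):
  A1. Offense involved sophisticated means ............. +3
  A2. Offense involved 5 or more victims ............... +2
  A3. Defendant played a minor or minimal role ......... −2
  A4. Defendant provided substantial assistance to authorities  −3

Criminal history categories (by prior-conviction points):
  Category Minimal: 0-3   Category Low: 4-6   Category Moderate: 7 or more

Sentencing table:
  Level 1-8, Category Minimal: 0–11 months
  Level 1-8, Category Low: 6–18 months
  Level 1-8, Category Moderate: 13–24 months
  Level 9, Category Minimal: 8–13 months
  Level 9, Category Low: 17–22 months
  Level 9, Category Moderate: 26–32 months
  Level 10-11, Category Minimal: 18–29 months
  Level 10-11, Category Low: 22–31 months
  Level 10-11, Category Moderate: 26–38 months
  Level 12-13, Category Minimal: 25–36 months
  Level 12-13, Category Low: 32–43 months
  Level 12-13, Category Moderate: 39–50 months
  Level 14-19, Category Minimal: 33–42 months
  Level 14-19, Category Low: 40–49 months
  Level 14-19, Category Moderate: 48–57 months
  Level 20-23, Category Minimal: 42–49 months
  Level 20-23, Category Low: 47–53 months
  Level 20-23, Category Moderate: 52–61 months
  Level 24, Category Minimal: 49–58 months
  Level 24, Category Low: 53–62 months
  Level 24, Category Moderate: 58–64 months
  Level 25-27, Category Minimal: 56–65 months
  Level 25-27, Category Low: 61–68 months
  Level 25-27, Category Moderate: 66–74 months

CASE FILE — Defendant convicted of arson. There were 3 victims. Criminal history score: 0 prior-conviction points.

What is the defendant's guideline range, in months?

Base offense level for arson: 18.
Final offense level: 18.
Criminal history: 0 prior points → Category Minimal (0-3).
Level 18 falls in the 14-19 band.
Grid: Level 14-19 × Category Minimal = 33-42 months.

33-42 months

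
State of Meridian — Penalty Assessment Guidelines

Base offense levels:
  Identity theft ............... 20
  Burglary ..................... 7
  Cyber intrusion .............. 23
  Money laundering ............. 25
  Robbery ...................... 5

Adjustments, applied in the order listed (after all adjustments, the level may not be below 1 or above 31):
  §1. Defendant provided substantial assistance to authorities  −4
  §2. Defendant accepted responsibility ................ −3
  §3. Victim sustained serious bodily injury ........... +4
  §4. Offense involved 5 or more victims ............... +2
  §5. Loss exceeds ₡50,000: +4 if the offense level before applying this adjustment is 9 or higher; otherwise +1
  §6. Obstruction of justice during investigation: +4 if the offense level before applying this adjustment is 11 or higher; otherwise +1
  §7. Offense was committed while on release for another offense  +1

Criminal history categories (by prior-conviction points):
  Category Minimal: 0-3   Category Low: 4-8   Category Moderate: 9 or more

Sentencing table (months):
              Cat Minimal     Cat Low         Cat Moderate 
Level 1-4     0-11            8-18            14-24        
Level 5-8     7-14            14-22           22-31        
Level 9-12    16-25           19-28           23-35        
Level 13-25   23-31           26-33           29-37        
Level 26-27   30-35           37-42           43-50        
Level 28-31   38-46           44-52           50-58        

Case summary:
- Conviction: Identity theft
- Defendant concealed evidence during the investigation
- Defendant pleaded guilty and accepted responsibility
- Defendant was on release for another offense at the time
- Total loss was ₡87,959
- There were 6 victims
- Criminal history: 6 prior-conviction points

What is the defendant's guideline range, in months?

44-52 months

Base offense level for identity theft: 20.
§2 applies: 20 − 3 = 17.
§4 applies: 17 + 2 = 19.
§5 applies (level before this adjustment is 19 ≥ 9, so +4): 19 + 4 = 23.
§6 applies (level before this adjustment is 23 ≥ 11, so +4): 23 + 4 = 27.
§7 applies: 27 + 1 = 28.
Final offense level: 28.
Criminal history: 6 prior points → Category Low (4-8).
Level 28 falls in the 28-31 band.
Grid: Level 28-31 × Category Low = 44-52 months.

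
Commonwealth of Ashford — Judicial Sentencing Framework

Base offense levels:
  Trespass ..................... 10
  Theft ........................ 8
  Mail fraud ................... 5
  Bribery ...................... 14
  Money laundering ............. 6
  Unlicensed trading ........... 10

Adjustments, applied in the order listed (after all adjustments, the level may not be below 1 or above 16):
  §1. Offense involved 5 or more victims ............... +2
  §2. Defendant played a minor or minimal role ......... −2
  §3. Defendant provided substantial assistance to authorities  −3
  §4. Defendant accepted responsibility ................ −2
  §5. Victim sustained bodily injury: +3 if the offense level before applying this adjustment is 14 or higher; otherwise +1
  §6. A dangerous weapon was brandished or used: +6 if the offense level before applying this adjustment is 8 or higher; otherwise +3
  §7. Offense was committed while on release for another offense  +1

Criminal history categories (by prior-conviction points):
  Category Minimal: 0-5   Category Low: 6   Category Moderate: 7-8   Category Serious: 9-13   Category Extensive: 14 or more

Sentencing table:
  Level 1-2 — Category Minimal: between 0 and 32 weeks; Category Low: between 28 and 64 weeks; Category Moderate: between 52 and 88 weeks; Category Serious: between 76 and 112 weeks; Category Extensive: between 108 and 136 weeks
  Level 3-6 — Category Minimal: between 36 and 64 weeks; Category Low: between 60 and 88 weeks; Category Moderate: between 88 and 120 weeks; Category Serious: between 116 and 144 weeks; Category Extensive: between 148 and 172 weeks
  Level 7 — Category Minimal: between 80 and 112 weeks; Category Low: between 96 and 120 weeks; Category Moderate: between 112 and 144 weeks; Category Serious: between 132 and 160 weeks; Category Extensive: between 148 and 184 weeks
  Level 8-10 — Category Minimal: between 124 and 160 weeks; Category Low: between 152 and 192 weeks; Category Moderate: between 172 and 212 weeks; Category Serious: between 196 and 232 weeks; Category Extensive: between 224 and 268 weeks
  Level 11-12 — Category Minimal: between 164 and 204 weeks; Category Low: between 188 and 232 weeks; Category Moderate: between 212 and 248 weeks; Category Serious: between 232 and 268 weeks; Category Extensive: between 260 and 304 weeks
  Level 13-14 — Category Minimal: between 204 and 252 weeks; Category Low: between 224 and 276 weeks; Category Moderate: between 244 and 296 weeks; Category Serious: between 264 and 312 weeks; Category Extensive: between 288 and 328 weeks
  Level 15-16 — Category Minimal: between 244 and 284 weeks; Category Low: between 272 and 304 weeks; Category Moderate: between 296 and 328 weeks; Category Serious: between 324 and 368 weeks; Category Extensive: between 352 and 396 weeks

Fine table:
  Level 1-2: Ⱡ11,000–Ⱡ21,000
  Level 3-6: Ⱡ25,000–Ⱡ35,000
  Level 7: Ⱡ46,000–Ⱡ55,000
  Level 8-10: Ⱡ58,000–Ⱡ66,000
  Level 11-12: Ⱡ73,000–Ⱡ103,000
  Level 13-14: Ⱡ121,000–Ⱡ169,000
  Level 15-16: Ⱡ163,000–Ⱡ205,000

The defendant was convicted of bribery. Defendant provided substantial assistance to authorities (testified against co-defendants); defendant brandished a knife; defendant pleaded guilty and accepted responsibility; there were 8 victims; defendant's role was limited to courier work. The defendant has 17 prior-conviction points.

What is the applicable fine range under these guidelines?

Base offense level for bribery: 14.
§1 applies: 14 + 2 = 16.
§2 applies: 16 − 2 = 14.
§3 applies: 14 − 3 = 11.
§4 applies: 11 − 2 = 9.
§6 applies (level before this adjustment is 9 ≥ 8, so +6): 9 + 6 = 15.
Final offense level: 15.
Level 15 falls in the 15-16 band.
Fine table: Level 15-16 → Ⱡ163,000–Ⱡ205,000.

Ⱡ163,000–Ⱡ205,000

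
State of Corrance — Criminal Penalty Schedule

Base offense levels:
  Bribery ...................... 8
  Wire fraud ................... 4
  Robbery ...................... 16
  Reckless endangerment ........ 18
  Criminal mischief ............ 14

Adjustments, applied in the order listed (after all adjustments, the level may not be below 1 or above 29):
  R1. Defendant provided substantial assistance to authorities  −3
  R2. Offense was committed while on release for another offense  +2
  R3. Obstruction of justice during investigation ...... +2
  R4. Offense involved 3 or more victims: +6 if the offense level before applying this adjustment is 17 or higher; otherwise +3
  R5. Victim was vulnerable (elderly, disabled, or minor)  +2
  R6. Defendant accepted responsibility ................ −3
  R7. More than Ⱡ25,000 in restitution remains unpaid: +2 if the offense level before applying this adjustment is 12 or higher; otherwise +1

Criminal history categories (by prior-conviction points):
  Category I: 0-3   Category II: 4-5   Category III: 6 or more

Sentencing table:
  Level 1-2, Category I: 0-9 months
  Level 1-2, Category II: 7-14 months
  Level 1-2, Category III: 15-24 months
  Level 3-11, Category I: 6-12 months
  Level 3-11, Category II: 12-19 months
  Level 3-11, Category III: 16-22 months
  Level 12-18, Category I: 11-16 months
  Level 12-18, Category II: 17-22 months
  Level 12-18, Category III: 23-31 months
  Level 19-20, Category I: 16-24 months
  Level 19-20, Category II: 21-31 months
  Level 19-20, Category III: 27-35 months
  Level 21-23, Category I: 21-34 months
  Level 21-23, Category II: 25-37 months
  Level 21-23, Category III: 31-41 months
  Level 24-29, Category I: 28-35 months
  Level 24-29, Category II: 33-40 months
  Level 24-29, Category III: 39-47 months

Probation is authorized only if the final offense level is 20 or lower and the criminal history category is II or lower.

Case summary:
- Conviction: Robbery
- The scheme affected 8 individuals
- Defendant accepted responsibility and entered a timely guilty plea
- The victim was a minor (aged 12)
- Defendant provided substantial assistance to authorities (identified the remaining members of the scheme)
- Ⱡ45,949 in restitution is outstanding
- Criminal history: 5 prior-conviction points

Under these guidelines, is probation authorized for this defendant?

Base offense level for robbery: 16.
R1 applies: 16 − 3 = 13.
R3 does not apply.
R4 applies (level before this adjustment is 13 < 17, so +3): 13 + 3 = 16.
R5 applies: 16 + 2 = 18.
R6 applies: 18 − 3 = 15.
R7 applies (level before this adjustment is 15 ≥ 12, so +2): 15 + 2 = 17.
Final offense level: 17.
Criminal history: 5 prior points → Category II (4-5).
Level 17 falls in the 12-18 band.
Grid: Level 12-18 × Category II = 17-22 months.
Probation check: level 17 ≤ 20 and category II ≤ II → eligible.

Yes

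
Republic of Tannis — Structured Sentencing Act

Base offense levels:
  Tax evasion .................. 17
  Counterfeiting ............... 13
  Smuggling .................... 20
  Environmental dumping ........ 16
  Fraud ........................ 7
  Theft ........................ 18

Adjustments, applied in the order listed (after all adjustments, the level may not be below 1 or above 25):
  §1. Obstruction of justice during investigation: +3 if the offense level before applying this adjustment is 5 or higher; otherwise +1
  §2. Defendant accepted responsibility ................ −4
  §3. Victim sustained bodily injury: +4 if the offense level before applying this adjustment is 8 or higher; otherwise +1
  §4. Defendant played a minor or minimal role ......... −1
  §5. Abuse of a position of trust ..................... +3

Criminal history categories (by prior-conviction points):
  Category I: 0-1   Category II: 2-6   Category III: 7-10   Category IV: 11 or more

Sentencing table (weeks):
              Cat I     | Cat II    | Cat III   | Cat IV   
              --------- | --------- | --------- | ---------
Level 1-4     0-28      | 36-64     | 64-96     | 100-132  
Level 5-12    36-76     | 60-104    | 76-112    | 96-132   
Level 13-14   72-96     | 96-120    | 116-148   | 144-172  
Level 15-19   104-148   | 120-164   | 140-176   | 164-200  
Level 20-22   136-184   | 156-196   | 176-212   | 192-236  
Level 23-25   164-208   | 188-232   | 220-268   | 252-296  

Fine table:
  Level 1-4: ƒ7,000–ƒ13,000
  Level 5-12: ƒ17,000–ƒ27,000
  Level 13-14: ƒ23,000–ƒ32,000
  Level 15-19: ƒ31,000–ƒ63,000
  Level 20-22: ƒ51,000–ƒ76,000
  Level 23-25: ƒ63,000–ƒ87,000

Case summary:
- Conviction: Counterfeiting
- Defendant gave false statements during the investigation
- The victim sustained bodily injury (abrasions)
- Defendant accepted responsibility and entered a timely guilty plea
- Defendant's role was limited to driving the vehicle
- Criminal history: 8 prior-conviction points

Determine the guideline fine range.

Base offense level for counterfeiting: 13.
§1 applies (level before this adjustment is 13 ≥ 5, so +3): 13 + 3 = 16.
§2 applies: 16 − 4 = 12.
§3 applies (level before this adjustment is 12 ≥ 8, so +4): 12 + 4 = 16.
§4 applies: 16 − 1 = 15.
§5 does not apply.
Final offense level: 15.
Level 15 falls in the 15-19 band.
Fine table: Level 15-19 → ƒ31,000–ƒ63,000.

ƒ31,000–ƒ63,000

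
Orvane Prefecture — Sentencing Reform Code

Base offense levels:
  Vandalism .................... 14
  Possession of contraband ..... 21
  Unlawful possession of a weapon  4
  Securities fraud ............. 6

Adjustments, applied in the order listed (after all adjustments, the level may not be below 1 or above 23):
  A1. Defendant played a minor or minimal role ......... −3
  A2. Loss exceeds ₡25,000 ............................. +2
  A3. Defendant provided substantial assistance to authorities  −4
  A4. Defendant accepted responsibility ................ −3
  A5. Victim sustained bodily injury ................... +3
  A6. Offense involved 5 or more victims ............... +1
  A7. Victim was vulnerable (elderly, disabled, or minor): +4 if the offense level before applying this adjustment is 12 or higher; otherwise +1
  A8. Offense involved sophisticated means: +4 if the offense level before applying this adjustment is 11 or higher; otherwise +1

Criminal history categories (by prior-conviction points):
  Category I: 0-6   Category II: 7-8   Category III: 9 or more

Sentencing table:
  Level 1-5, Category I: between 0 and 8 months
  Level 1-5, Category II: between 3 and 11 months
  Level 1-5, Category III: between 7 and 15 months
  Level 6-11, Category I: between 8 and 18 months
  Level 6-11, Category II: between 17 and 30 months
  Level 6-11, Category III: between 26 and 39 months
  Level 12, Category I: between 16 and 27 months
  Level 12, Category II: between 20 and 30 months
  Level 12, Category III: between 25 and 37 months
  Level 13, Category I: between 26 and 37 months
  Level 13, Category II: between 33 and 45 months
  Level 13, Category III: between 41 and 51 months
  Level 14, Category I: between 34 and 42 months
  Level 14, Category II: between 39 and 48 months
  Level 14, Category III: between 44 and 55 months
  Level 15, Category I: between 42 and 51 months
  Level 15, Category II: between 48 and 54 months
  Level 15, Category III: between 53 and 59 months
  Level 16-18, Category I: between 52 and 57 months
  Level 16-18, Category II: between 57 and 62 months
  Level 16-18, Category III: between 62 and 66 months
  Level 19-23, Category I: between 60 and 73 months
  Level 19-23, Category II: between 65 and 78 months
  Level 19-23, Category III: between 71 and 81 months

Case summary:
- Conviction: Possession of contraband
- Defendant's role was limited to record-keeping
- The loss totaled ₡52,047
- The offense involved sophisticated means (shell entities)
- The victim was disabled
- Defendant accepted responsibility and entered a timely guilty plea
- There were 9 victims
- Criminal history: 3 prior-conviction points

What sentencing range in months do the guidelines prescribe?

60-73 months

Base offense level for possession of contraband: 21.
A1 applies: 21 − 3 = 18.
A2 applies: 18 + 2 = 20.
A4 applies: 20 − 3 = 17.
A6 applies: 17 + 1 = 18.
A7 applies (level before this adjustment is 18 ≥ 12, so +4): 18 + 4 = 22.
A8 applies (level before this adjustment is 22 ≥ 11, so +4): 22 + 4 = 26.
Level 26 exceeds the maximum of 23; capped at 23.
Final offense level: 23.
Criminal history: 3 prior points → Category I (0-6).
Level 23 falls in the 19-23 band.
Grid: Level 19-23 × Category I = 60-73 months.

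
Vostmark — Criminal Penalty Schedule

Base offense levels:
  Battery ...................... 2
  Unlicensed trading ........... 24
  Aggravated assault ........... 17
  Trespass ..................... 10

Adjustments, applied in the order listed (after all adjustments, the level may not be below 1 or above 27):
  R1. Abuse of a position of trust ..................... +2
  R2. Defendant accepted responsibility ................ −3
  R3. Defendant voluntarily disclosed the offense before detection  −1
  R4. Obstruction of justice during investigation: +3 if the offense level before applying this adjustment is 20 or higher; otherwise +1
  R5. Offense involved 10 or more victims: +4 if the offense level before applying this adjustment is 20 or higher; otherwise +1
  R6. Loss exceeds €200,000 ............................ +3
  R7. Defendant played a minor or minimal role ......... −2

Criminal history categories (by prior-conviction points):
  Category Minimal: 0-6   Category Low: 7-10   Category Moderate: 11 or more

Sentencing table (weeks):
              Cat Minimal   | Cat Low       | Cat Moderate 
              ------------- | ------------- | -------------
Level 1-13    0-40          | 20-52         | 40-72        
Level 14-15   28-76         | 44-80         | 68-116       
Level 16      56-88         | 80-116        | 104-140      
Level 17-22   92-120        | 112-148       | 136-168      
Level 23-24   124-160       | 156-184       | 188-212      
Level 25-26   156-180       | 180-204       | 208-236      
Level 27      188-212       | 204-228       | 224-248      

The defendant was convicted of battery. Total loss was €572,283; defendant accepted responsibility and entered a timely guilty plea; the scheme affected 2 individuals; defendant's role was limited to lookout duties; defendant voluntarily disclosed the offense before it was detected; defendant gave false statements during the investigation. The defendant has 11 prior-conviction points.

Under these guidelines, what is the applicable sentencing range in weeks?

40-72 weeks

Base offense level for battery: 2.
R2 applies: 2 − 3 = -1.
R3 applies: -1 − 1 = -2.
R4 applies (level before this adjustment is -2 < 20, so +1): -2 + 1 = -1.
R6 applies: -1 + 3 = 2.
R7 applies: 2 − 2 = 0.
Level 0 is below the minimum of 1; floored at 1.
Final offense level: 1.
Criminal history: 11 prior points → Category Moderate (11+).
Level 1 falls in the 1-13 band.
Grid: Level 1-13 × Category Moderate = 40-72 weeks.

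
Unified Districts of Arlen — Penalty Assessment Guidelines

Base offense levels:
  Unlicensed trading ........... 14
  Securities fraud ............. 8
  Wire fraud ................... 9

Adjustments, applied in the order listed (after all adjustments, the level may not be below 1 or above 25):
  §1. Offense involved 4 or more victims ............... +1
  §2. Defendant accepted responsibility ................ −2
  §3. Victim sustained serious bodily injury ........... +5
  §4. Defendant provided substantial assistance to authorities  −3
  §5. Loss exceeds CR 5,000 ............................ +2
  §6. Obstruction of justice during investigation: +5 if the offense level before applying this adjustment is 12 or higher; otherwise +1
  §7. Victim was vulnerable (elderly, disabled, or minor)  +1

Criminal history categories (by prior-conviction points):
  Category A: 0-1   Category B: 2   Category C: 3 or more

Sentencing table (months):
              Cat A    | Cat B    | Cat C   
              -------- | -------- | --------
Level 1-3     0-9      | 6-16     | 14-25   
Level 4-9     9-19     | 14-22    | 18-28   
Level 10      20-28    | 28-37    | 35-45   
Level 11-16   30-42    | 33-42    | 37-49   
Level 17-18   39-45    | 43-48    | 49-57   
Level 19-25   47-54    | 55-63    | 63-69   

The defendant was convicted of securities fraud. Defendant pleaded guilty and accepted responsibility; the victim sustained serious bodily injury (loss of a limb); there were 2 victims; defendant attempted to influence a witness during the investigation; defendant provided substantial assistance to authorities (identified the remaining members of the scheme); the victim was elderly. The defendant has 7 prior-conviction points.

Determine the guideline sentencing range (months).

Base offense level for securities fraud: 8.
§2 applies: 8 − 2 = 6.
§3 applies: 6 + 5 = 11.
§4 applies: 11 − 3 = 8.
§5 does not apply.
§6 applies (level before this adjustment is 8 < 12, so +1): 8 + 1 = 9.
§7 applies: 9 + 1 = 10.
Final offense level: 10.
Criminal history: 7 prior points → Category C (3+).
Level 10 falls in the 10 band.
Grid: Level 10 × Category C = 35-45 months.

35-45 months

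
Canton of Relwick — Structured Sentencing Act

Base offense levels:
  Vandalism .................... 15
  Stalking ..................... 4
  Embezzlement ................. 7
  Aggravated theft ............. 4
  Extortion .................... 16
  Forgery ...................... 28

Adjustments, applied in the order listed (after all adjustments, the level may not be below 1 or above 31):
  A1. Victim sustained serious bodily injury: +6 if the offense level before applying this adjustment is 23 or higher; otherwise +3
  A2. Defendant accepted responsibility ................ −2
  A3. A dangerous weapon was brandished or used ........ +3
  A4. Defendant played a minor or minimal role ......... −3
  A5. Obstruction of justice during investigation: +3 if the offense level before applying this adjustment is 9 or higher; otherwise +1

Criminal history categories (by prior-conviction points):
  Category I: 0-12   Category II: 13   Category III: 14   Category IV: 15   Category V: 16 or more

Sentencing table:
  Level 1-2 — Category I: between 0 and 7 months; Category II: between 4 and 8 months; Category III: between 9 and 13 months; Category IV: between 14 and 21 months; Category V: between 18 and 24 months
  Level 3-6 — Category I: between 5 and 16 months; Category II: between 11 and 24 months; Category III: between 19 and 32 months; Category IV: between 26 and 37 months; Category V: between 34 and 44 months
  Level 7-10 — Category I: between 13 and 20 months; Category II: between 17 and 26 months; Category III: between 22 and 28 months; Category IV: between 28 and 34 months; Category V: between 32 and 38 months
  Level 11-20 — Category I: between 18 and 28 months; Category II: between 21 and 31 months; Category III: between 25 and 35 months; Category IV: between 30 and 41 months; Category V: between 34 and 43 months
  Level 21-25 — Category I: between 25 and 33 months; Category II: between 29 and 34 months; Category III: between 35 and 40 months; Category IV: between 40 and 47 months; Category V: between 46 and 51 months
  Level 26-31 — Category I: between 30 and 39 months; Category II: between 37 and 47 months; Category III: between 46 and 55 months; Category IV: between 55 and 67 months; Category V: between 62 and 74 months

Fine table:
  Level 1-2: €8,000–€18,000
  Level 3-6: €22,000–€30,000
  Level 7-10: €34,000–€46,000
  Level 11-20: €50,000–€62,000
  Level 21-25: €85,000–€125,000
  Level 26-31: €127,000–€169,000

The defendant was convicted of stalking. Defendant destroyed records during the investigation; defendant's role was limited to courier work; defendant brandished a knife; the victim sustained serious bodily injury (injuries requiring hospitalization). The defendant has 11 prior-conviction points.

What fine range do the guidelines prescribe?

Base offense level for stalking: 4.
A1 applies (level before this adjustment is 4 < 23, so +3): 4 + 3 = 7.
A3 applies: 7 + 3 = 10.
A4 applies: 10 − 3 = 7.
A5 applies (level before this adjustment is 7 < 9, so +1): 7 + 1 = 8.
Final offense level: 8.
Level 8 falls in the 7-10 band.
Fine table: Level 7-10 → €34,000–€46,000.

€34,000–€46,000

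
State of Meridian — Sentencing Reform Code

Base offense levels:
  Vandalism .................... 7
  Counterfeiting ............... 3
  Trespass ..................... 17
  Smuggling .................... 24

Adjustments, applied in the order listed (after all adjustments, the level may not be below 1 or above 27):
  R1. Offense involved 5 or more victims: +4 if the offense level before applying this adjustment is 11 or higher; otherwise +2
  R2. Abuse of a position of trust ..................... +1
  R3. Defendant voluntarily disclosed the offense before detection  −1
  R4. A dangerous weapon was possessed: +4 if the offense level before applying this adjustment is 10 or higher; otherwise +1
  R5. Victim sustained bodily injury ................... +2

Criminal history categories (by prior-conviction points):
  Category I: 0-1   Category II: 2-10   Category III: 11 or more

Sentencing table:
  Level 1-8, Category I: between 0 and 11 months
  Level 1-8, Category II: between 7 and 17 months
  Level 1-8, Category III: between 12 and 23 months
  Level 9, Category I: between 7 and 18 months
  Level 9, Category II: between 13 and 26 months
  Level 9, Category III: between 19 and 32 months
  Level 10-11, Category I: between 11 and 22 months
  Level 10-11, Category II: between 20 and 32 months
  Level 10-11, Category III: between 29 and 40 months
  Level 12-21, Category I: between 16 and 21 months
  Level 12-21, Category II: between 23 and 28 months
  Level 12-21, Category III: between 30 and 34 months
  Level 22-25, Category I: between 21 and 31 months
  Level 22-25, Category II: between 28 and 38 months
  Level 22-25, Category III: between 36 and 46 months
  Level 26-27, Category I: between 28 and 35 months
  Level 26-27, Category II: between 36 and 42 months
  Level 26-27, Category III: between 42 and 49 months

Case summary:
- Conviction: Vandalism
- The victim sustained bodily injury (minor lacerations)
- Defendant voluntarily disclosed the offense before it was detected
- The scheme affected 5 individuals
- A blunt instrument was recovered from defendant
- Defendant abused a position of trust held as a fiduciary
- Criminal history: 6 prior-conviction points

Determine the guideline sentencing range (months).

23-28 months

Base offense level for vandalism: 7.
R1 applies (level before this adjustment is 7 < 11, so +2): 7 + 2 = 9.
R2 applies: 9 + 1 = 10.
R3 applies: 10 − 1 = 9.
R4 applies (level before this adjustment is 9 < 10, so +1): 9 + 1 = 10.
R5 applies: 10 + 2 = 12.
Final offense level: 12.
Criminal history: 6 prior points → Category II (2-10).
Level 12 falls in the 12-21 band.
Grid: Level 12-21 × Category II = 23-28 months.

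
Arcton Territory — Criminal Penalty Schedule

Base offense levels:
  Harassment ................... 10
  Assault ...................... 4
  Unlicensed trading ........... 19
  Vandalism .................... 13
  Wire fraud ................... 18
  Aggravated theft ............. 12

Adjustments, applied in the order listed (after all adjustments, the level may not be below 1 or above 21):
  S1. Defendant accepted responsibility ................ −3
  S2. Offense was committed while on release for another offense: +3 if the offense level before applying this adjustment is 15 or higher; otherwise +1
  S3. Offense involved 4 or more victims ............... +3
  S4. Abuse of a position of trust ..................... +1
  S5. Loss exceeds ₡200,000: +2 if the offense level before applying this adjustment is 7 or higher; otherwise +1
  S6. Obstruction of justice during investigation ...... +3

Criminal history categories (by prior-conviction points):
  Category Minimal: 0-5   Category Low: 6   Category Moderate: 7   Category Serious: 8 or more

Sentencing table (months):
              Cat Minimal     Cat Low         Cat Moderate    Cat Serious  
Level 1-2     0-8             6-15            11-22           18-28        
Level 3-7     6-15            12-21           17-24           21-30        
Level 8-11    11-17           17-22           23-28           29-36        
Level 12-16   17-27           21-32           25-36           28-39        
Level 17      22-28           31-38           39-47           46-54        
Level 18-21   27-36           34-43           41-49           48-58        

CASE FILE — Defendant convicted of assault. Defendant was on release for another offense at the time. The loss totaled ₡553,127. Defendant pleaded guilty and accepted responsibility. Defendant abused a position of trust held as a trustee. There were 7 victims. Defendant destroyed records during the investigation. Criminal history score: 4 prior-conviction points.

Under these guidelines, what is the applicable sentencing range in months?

Base offense level for assault: 4.
S1 applies: 4 − 3 = 1.
S2 applies (level before this adjustment is 1 < 15, so +1): 1 + 1 = 2.
S3 applies: 2 + 3 = 5.
S4 applies: 5 + 1 = 6.
S5 applies (level before this adjustment is 6 < 7, so +1): 6 + 1 = 7.
S6 applies: 7 + 3 = 10.
Final offense level: 10.
Criminal history: 4 prior points → Category Minimal (0-5).
Level 10 falls in the 8-11 band.
Grid: Level 8-11 × Category Minimal = 11-17 months.

11-17 months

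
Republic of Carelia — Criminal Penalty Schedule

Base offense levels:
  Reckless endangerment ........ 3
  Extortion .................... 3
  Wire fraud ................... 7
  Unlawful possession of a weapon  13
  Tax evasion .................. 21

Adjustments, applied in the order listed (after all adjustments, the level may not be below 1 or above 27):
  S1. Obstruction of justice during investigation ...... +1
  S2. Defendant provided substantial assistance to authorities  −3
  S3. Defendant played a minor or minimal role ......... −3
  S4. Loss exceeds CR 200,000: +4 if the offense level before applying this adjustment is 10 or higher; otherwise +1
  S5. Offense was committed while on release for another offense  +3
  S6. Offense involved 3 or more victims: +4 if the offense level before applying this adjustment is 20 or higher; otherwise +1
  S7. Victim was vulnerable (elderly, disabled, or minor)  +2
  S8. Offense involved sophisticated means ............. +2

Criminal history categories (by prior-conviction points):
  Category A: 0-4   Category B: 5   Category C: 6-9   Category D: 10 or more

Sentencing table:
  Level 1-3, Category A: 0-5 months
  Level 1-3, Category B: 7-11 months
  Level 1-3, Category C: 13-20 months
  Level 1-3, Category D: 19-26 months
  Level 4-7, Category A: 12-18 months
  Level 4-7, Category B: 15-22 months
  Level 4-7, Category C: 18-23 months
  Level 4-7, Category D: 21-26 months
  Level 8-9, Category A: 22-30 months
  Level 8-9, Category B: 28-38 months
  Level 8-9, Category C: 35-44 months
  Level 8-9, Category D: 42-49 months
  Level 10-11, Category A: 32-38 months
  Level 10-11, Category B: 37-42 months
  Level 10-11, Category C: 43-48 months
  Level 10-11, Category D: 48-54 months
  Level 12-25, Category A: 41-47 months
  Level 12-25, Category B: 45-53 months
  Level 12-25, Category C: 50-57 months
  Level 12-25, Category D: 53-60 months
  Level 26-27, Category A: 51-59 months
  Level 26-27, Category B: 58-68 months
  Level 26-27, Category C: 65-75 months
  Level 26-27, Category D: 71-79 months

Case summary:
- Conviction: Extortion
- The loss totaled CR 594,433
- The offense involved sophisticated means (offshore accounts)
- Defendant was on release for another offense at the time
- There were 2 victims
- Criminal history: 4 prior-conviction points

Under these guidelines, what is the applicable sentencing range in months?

22-30 months

Base offense level for extortion: 3.
S1 does not apply.
S2 does not apply.
S3 does not apply.
S4 applies (level before this adjustment is 3 < 10, so +1): 3 + 1 = 4.
S5 applies: 4 + 3 = 7.
S7 does not apply.
S8 applies: 7 + 2 = 9.
Final offense level: 9.
Criminal history: 4 prior points → Category A (0-4).
Level 9 falls in the 8-9 band.
Grid: Level 8-9 × Category A = 22-30 months.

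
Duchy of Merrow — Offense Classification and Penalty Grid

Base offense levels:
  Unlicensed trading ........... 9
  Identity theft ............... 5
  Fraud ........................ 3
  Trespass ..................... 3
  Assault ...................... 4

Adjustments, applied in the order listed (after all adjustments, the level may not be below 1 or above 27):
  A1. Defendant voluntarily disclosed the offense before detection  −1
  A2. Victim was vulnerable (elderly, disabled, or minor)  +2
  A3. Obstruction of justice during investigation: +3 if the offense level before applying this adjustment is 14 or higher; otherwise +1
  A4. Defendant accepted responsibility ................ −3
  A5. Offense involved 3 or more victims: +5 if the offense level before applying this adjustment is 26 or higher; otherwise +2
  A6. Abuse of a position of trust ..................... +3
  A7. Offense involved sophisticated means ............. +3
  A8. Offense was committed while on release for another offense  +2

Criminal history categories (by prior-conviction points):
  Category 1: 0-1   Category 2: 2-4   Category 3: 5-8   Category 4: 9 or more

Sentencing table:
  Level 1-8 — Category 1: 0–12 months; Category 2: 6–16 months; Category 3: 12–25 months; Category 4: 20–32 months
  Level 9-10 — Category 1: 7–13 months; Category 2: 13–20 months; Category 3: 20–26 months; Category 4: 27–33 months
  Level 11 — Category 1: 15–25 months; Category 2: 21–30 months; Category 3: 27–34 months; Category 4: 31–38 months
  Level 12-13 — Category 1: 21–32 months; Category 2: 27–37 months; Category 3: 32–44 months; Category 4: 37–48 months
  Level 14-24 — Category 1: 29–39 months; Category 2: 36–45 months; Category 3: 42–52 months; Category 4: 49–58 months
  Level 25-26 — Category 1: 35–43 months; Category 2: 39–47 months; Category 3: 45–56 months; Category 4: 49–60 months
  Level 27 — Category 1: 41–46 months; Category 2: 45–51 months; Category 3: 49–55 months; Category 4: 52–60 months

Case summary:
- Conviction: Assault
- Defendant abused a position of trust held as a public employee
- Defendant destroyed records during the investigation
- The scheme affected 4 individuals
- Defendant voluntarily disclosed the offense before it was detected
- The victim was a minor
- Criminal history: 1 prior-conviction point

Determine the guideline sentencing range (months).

15-25 months

Base offense level for assault: 4.
A1 applies: 4 − 1 = 3.
A2 applies: 3 + 2 = 5.
A3 applies (level before this adjustment is 5 < 14, so +1): 5 + 1 = 6.
A4 does not apply.
A5 applies (level before this adjustment is 6 < 26, so +2): 6 + 2 = 8.
A6 applies: 8 + 3 = 11.
A8 does not apply.
Final offense level: 11.
Criminal history: 1 prior point → Category 1 (0-1).
Level 11 falls in the 11 band.
Grid: Level 11 × Category 1 = 15-25 months.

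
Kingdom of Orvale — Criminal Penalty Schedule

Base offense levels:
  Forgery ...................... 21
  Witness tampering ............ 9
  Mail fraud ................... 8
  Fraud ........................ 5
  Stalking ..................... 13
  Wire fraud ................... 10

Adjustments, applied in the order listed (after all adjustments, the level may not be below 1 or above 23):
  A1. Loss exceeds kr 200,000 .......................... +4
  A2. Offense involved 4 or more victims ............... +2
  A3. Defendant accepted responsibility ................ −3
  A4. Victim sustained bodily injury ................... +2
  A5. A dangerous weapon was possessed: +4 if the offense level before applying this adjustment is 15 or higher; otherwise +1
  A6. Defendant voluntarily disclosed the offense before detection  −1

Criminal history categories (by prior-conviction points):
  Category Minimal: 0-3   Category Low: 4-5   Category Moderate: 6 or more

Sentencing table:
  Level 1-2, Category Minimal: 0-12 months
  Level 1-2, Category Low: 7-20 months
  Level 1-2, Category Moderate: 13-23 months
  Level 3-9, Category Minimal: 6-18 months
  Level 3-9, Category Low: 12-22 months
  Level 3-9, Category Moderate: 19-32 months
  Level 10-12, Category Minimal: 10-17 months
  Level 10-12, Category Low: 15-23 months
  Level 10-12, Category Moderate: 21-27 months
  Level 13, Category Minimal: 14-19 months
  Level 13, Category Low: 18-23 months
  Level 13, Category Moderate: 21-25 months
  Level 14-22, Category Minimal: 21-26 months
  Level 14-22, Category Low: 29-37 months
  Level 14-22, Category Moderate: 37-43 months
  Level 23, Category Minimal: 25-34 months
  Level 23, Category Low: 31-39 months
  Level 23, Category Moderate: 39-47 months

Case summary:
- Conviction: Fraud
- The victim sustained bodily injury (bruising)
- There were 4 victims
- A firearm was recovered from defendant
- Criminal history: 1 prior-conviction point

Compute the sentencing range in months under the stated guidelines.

10-17 months

Base offense level for fraud: 5.
A1 does not apply.
A2 applies: 5 + 2 = 7.
A3 does not apply.
A4 applies: 7 + 2 = 9.
A5 applies (level before this adjustment is 9 < 15, so +1): 9 + 1 = 10.
Final offense level: 10.
Criminal history: 1 prior point → Category Minimal (0-3).
Level 10 falls in the 10-12 band.
Grid: Level 10-12 × Category Minimal = 10-17 months.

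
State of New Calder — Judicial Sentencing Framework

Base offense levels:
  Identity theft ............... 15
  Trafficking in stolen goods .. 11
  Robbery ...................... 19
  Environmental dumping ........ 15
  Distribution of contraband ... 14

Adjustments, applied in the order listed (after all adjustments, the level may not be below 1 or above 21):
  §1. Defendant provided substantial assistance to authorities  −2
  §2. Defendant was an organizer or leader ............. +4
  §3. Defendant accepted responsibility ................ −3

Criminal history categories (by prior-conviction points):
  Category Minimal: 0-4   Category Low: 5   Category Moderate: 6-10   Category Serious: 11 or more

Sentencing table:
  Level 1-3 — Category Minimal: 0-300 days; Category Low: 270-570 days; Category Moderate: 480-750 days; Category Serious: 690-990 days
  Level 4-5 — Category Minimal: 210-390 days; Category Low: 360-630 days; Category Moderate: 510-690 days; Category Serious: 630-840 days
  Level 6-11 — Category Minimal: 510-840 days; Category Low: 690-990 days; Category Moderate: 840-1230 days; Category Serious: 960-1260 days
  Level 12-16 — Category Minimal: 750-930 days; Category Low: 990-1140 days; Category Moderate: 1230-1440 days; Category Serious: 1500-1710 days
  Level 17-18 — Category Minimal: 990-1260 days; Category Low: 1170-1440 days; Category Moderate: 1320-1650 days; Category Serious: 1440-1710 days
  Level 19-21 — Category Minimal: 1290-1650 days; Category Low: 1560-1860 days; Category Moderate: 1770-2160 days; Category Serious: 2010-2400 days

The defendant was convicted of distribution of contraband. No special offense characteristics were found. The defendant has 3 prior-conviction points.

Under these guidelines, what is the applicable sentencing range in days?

750-930 days

Base offense level for distribution of contraband: 14.
Final offense level: 14.
Criminal history: 3 prior points → Category Minimal (0-4).
Level 14 falls in the 12-16 band.
Grid: Level 12-16 × Category Minimal = 750-930 days.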